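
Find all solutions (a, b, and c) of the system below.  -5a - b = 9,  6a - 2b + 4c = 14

infinitely many solutions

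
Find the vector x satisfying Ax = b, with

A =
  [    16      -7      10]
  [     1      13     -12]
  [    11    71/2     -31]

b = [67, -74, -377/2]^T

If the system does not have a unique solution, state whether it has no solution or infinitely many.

Row-reduce:
R1 ← R1 / (16).
R2 ← R2 − 1·R1.
R3 ← R3 − 11·R1.
R2 ← R2 / (215/16).
R1 ← R1 + 7/16·R2.
R3 ← R3 − 645/16·R2.
Rank is 2 with 3 unknowns, leaving x_3 free.

infinitely many solutions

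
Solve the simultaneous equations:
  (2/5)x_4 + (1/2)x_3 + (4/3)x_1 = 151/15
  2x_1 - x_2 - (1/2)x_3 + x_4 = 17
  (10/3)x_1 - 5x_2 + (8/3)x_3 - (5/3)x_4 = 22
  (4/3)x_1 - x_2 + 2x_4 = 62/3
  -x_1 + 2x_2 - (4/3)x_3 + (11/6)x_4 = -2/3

x_1 = 5, x_2 = -2, x_3 = 2, x_4 = 6

Row-reduce the augmented matrix:
R1 ← R1 / (4/3).
R2 ← R2 − 2·R1.
R3 ← R3 − 10/3·R1.
R4 ← R4 − 4/3·R1.
R5 ← R5 + 1·R1.
R2 ← R2 / (-1).
R3 ← R3 + 5·R2.
R4 ← R4 + 1·R2.
R5 ← R5 − 2·R2.
R3 ← R3 / (23/3).
R1 ← R1 − 3/8·R3.
R2 ← R2 − 5/4·R3.
R4 ← R4 − 3/4·R3.
R5 ← R5 + 83/24·R3.
R4 ← R4 / (381/230).
R1 ← R1 − 243/460·R4.
R2 ← R2 − 83/230·R4.
R3 ← R3 + 14/23·R4.
R5 ← R5 − 381/460·R4.
R5 reduces to 0 = 0, so the extra equation is consistent.
Reading off the reduced rows gives x_1 = 5, x_2 = -2, x_3 = 2, x_4 = 6.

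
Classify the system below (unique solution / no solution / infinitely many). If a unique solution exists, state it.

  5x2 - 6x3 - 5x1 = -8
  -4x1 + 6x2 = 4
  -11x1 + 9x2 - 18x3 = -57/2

no solution

Row-reduce:
R1 ← R1 / (-5).
R2 ← R2 + 4·R1.
R3 ← R3 + 11·R1.
R2 ← R2 / (2).
R1 ← R1 + 1·R2.
R3 ← R3 + 2·R2.
Row 3 reduces to 0 = -1/2, a contradiction. The system is inconsistent.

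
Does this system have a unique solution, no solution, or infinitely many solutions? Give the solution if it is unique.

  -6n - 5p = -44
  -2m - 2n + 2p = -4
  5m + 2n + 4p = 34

m = 2, n = 4, p = 4

Row-reduce the augmented matrix:
Swap R1 and R2.
R1 ← R1 / (-2).
R3 ← R3 − 5·R1.
R2 ← R2 / (-6).
R1 ← R1 − 1·R2.
R3 ← R3 + 3·R2.
R3 ← R3 / (23/2).
R1 ← R1 + 11/6·R3.
R2 ← R2 − 5/6·R3.
Reading off the reduced rows gives m = 2, n = 4, p = 4.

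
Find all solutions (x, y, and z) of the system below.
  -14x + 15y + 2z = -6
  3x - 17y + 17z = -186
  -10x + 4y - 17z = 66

x = 6, y = 6, z = -6

Row-reduce the augmented matrix:
R1 ← R1 / (-14).
R2 ← R2 − 3·R1.
R3 ← R3 + 10·R1.
R2 ← R2 / (-193/14).
R1 ← R1 + 15/14·R2.
R3 ← R3 + 47/7·R2.
R3 ← R3 / (-5195/193).
R1 ← R1 + 289/193·R3.
R2 ← R2 + 244/193·R3.
Reading off the reduced rows gives x = 6, y = 6, z = -6.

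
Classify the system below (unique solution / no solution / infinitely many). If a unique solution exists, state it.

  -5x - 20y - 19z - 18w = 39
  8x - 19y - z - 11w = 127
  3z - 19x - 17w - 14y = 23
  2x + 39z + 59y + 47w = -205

infinitely many solutions

Row-reduce:
R1 ← R1 / (-5).
R2 ← R2 − 8·R1.
R3 ← R3 + 19·R1.
R4 ← R4 − 2·R1.
R2 ← R2 / (-51).
R1 ← R1 − 4·R2.
R3 ← R3 − 62·R2.
R4 ← R4 − 51·R2.
R3 ← R3 / (9442/255).
R1 ← R1 − 341/255·R3.
R2 ← R2 − 157/255·R3.
Rank is 3 with 4 unknowns, leaving w free.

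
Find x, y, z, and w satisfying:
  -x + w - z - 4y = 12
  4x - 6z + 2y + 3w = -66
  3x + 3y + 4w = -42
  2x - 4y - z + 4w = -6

Row-reduce the augmented matrix:
R1 ← R1 / (-1).
R2 ← R2 − 4·R1.
R3 ← R3 − 3·R1.
R4 ← R4 − 2·R1.
R2 ← R2 / (-14).
R1 ← R1 − 4·R2.
R3 ← R3 + 9·R2.
R4 ← R4 + 12·R2.
R3 ← R3 / (24/7).
R1 ← R1 + 13/7·R3.
R2 ← R2 − 5/7·R3.
R4 ← R4 − 39/7·R3.
R4 ← R4 / (-65/16).
R1 ← R1 − 113/48·R4.
R2 ← R2 + 49/48·R4.
R3 ← R3 − 35/48·R4.
Reading off the reduced rows gives x = 0, y = -6, z = 6, w = -6.

x = 0, y = -6, z = 6, w = -6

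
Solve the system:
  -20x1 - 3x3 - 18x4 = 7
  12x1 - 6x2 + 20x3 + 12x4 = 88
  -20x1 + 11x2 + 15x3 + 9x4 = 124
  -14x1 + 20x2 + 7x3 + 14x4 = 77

Row-reduce the augmented matrix:
R1 ← R1 / (-20).
R2 ← R2 − 12·R1.
R3 ← R3 + 20·R1.
R4 ← R4 + 14·R1.
R2 ← R2 / (-6).
R3 ← R3 − 11·R2.
R4 ← R4 − 20·R2.
R3 ← R3 / (1541/30).
R1 ← R1 − 3/20·R3.
R2 ← R2 + 91/30·R3.
R4 ← R4 − 2093/30·R3.
R4 ← R4 / (-607/67).
R1 ← R1 − 2511/3082·R4.
R2 ← R2 − 2349/1541·R4.
R3 ← R3 − 876/1541·R4.
Reading off the reduced rows gives x1 = -2, x2 = 0, x3 = 5, x4 = 1.

x1 = -2, x2 = 0, x3 = 5, x4 = 1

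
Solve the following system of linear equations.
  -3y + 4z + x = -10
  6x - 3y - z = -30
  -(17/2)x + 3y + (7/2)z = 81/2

Row-reduce:
R2 ← R2 − 6·R1.
R3 ← R3 + 17/2·R1.
R2 ← R2 / (15).
R1 ← R1 + 3·R2.
R3 ← R3 + 45/2·R2.
Row 3 reduces to 0 = 1/2, a contradiction. The system is inconsistent.

no solution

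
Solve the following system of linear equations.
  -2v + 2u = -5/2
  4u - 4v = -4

no solution

Row-reduce:
R1 ← R1 / (2).
R2 ← R2 − 4·R1.
Row 2 reduces to 0 = 1, a contradiction. The system is inconsistent.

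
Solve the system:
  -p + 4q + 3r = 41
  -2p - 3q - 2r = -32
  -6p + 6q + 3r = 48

p = 1, q = 6, r = 6

Row-reduce the augmented matrix:
R1 ← R1 / (-1).
R2 ← R2 + 2·R1.
R3 ← R3 + 6·R1.
R2 ← R2 / (-11).
R1 ← R1 + 4·R2.
R3 ← R3 + 18·R2.
R3 ← R3 / (-21/11).
R1 ← R1 + 1/11·R3.
R2 ← R2 − 8/11·R3.
Reading off the reduced rows gives p = 1, q = 6, r = 6.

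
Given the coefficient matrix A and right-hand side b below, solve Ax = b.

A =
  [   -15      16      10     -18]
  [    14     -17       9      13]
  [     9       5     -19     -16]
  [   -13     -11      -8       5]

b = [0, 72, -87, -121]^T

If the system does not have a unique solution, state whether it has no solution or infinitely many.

Row-reduce the augmented matrix:
R1 ← R1 / (-15).
R2 ← R2 − 14·R1.
R3 ← R3 − 9·R1.
R4 ← R4 + 13·R1.
R2 ← R2 / (-31/15).
R1 ← R1 + 16/15·R2.
R3 ← R3 − 73/5·R2.
R4 ← R4 + 373/15·R2.
R3 ← R3 / (3612/31).
R1 ← R1 + 314/31·R3.
R2 ← R2 + 275/31·R3.
R4 ← R4 + 7355/31·R3.
R4 ← R4 / (-155003/3612).
R1 ← R1 + 2713/1806·R4.
R2 ← R2 + 8111/3612·R4.
R3 ← R3 + 1663/3612·R4.
Reading off the reduced rows gives x_1 = 4, x_2 = 4, x_3 = 5, x_4 = 3.

x_1 = 4, x_2 = 4, x_3 = 5, x_4 = 3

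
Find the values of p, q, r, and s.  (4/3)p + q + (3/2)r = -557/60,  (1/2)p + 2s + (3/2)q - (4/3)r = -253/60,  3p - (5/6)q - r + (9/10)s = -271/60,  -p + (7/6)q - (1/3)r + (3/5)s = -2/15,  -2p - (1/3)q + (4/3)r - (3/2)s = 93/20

p = -5/2, q = -11/5, r = -5/2, s = -3/2

Row-reduce the augmented matrix:
R1 ← R1 / (4/3).
R2 ← R2 − 1/2·R1.
R3 ← R3 − 3·R1.
R4 ← R4 + 1·R1.
R5 ← R5 + 2·R1.
R2 ← R2 / (9/8).
R1 ← R1 − 3/4·R2.
R3 ← R3 + 37/12·R2.
R4 ← R4 − 23/12·R2.
R5 ← R5 − 7/6·R2.
R3 ← R3 / (-3101/324).
R1 ← R1 − 43/18·R3.
R2 ← R2 + 91/54·R3.
R4 ← R4 − 1303/324·R3.
R5 ← R5 − 899/162·R3.
R4 ← R4 / (-3907/31010).
R1 ← R1 − 4023/15505·R4.
R2 ← R2 − 1449/2215·R4.
R3 ← R3 + 10338/15505·R4.
R5 ← R5 − 3907/31010·R4.
R5 reduces to 0 = 0, so the extra equation is consistent.
Reading off the reduced rows gives p = -5/2, q = -11/5, r = -5/2, s = -3/2.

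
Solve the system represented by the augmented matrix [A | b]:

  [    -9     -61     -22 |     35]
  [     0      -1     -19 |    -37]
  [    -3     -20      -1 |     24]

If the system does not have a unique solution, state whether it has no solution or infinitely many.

Row-reduce:
R1 ← R1 / (-9).
R3 ← R3 + 3·R1.
R2 ← R2 / (-1).
R1 ← R1 − 61/9·R2.
R3 ← R3 − 1/3·R2.
Rank is 2 with 3 unknowns, leaving x_3 free.

infinitely many solutions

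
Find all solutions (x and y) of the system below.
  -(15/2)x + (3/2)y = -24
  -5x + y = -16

Row-reduce:
R1 ← R1 / (-15/2).
R2 ← R2 + 5·R1.
Rank is 1 with 2 unknowns, leaving y free.

infinitely many solutions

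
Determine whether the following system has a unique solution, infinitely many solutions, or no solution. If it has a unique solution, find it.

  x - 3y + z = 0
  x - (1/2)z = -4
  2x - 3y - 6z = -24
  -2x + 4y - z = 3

no solution

Row-reduce:
R2 ← R2 − 1·R1.
R3 ← R3 − 2·R1.
R4 ← R4 + 2·R1.
R2 ← R2 / (3).
R1 ← R1 + 3·R2.
R3 ← R3 − 3·R2.
R4 ← R4 + 2·R2.
R3 ← R3 / (-13/2).
R1 ← R1 + 1/2·R3.
R2 ← R2 + 1/2·R3.
Row 4 reduces to 0 = 1/3, a contradiction. The system is inconsistent.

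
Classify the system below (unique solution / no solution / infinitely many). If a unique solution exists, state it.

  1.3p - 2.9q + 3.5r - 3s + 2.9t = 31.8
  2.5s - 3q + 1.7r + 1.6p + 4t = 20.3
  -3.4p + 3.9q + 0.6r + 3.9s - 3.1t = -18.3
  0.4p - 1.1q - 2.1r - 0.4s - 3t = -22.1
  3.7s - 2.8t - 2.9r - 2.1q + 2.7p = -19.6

Row-reduce the augmented matrix:
R1 ← R1 / (13/10).
R2 ← R2 − 8/5·R1.
R3 ← R3 + 17/5·R1.
R4 ← R4 − 2/5·R1.
R5 ← R5 − 27/10·R1.
R2 ← R2 / (37/65).
R1 ← R1 + 29/13·R2.
R3 ← R3 + 479/130·R2.
R4 ← R4 + 27/130·R2.
R5 ← R5 − 51/13·R2.
R3 ← R3 / (-5273/740).
R1 ← R1 + 557/74·R3.
R2 ← R2 + 339/74·R3.
R4 ← R4 + 611/148·R3.
R5 ← R5 − 2887/370·R3.
R4 ← R4 / (-478626/26365).
R1 ← R1 + 85488/5273·R4.
R2 ← R2 + 65141/5273·R4.
R3 ← R3 + 26741/5273·R4.
R5 ← R5 − 359827/52730·R4.
R5 ← R5 / (-65244737/9572520).
R1 ← R1 − 266042/79771·R5.
R2 ← R2 − 1426471/957252·R5.
R3 ← R3 − 1148563/957252·R5.
R4 ← R4 − 419143/957252·R5.
Reading off the reduced rows gives p = 6, q = 3, r = 6, s = -1, t = 3.

p = 6, q = 3, r = 6, s = -1, t = 3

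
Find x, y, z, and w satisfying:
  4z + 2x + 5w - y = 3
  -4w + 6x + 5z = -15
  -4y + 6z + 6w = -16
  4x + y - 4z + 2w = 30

Row-reduce the augmented matrix:
R1 ← R1 / (2).
R2 ← R2 − 6·R1.
R4 ← R4 − 4·R1.
R2 ← R2 / (3).
R1 ← R1 + 1/2·R2.
R3 ← R3 + 4·R2.
R4 ← R4 − 3·R2.
R3 ← R3 / (-10/3).
R1 ← R1 − 5/6·R3.
R2 ← R2 + 7/3·R3.
R4 ← R4 + 5·R3.
R4 ← R4 / (40).
R1 ← R1 + 11/2·R4.
R2 ← R2 − 36/5·R4.
R3 ← R3 − 29/5·R4.
Reading off the reduced rows gives x = 2, y = 4, z = -3, w = 3.

x = 2, y = 4, z = -3, w = 3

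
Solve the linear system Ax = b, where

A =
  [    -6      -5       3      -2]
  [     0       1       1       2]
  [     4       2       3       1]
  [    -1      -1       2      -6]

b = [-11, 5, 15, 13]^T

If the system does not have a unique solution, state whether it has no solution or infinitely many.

Row-reduce the augmented matrix:
R1 ← R1 / (-6).
R3 ← R3 − 4·R1.
R4 ← R4 + 1·R1.
R1 ← R1 − 5/6·R2.
R3 ← R3 + 4/3·R2.
R4 ← R4 + 1/6·R2.
R3 ← R3 / (19/3).
R1 ← R1 + 4/3·R3.
R2 ← R2 − 1·R3.
R4 ← R4 − 5/3·R3.
R4 ← R4 / (-113/19).
R1 ← R1 + 16/19·R4.
R2 ← R2 − 31/19·R4.
R3 ← R3 − 7/19·R4.
Reading off the reduced rows gives x_1 = -1, x_2 = 6, x_3 = 3, x_4 = -2.

x_1 = -1, x_2 = 6, x_3 = 3, x_4 = -2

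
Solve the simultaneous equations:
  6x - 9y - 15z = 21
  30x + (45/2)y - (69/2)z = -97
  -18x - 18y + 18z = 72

Row-reduce:
R1 ← R1 / (6).
R2 ← R2 − 30·R1.
R3 ← R3 + 18·R1.
R2 ← R2 / (135/2).
R1 ← R1 + 3/2·R2.
R3 ← R3 + 45·R2.
Row 3 reduces to 0 = 1/3, a contradiction. The system is inconsistent.

no solution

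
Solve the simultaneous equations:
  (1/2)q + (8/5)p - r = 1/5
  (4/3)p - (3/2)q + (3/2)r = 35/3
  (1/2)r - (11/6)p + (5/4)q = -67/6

Row-reduce the augmented matrix:
R1 ← R1 / (8/5).
R2 ← R2 − 4/3·R1.
R3 ← R3 + 11/6·R1.
R2 ← R2 / (-23/12).
R1 ← R1 − 5/16·R2.
R3 ← R3 − 175/96·R2.
R3 ← R3 / (579/368).
R1 ← R1 + 45/184·R3.
R2 ← R2 + 28/23·R3.
Reading off the reduced rows gives p = 2, q = -6, r = 0.

p = 2, q = -6, r = 0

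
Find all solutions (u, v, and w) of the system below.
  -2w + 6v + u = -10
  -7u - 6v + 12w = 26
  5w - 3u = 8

Row-reduce:
R2 ← R2 + 7·R1.
R3 ← R3 + 3·R1.
R2 ← R2 / (36).
R1 ← R1 − 6·R2.
R3 ← R3 − 18·R2.
Rank is 2 with 3 unknowns, leaving w free.

infinitely many solutions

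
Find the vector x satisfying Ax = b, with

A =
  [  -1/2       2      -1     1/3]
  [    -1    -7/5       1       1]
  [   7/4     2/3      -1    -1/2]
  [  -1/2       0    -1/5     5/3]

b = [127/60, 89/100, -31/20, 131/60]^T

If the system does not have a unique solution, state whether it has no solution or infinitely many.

Row-reduce the augmented matrix:
R1 ← R1 / (-1/2).
R2 ← R2 + 1·R1.
R3 ← R3 − 7/4·R1.
R4 ← R4 + 1/2·R1.
R2 ← R2 / (-27/5).
R1 ← R1 + 4·R2.
R3 ← R3 − 23/3·R2.
R4 ← R4 + 2·R2.
R3 ← R3 / (-13/54).
R1 ← R1 + 2/9·R3.
R2 ← R2 + 5/9·R3.
R4 ← R4 + 14/45·R3.
R4 ← R4 / (-154/585).
R1 ← R1 + 230/117·R4.
R2 ← R2 + 35/13·R4.
R3 ← R3 + 554/117·R4.
Reading off the reduced rows gives x_1 = -9/5, x_2 = -3/5, x_3 = -9/4, x_4 = 1/2.

x_1 = -9/5, x_2 = -3/5, x_3 = -9/4, x_4 = 1/2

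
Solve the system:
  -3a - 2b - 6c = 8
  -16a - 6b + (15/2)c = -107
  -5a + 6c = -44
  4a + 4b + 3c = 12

no solution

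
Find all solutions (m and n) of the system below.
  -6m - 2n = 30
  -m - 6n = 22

m = -4, n = -3

Row-reduce the augmented matrix:
R1 ← R1 / (-6).
R2 ← R2 + 1·R1.
R2 ← R2 / (-17/3).
R1 ← R1 − 1/3·R2.
Reading off the reduced rows gives m = -4, n = -3.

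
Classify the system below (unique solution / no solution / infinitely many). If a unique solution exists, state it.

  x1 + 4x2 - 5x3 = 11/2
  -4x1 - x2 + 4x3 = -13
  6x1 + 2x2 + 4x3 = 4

x1 = 2, x2 = -1, x3 = -3/2

Row-reduce the augmented matrix:
R2 ← R2 + 4·R1.
R3 ← R3 − 6·R1.
R2 ← R2 / (15).
R1 ← R1 − 4·R2.
R3 ← R3 + 22·R2.
R3 ← R3 / (158/15).
R1 ← R1 + 11/15·R3.
R2 ← R2 + 16/15·R3.
Reading off the reduced rows gives x1 = 2, x2 = -1, x3 = -3/2.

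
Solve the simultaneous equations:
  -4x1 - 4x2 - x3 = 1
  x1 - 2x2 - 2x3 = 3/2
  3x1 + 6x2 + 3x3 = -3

no solution

Row-reduce:
R1 ← R1 / (-4).
R2 ← R2 − 1·R1.
R3 ← R3 − 3·R1.
R2 ← R2 / (-3).
R1 ← R1 − 1·R2.
R3 ← R3 − 3·R2.
Row 3 reduces to 0 = -1/2, a contradiction. The system is inconsistent.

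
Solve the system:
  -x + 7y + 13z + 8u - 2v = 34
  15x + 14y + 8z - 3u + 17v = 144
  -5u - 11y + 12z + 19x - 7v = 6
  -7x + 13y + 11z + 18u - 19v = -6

Row-reduce:
R1 ← R1 / (-1).
R2 ← R2 − 15·R1.
R3 ← R3 − 19·R1.
R4 ← R4 + 7·R1.
R2 ← R2 / (119).
R1 ← R1 + 7·R2.
R3 ← R3 − 122·R2.
R4 ← R4 + 36·R2.
R3 ← R3 / (865/17).
R1 ← R1 + 18/17·R3.
R2 ← R2 − 29/17·R3.
R4 ← R4 + 316/17·R3.
R4 ← R4 / (44062/6055).
R1 ← R1 + 3359/6055·R4.
R2 ← R2 − 66/865·R4.
R3 ← R3 − 3219/6055·R4.
Rank is 4 with 5 unknowns, leaving v free.

infinitely many solutions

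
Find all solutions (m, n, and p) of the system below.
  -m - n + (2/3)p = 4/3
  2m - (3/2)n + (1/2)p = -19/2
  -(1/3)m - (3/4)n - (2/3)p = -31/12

Row-reduce the augmented matrix:
R1 ← R1 / (-1).
R2 ← R2 − 2·R1.
R3 ← R3 + 1/3·R1.
R2 ← R2 / (-7/2).
R1 ← R1 − 1·R2.
R3 ← R3 + 5/12·R2.
R3 ← R3 / (-31/28).
R1 ← R1 + 1/7·R3.
R2 ← R2 + 11/21·R3.
Reading off the reduced rows gives m = -3, n = 3, p = 2.

m = -3, n = 3, p = 2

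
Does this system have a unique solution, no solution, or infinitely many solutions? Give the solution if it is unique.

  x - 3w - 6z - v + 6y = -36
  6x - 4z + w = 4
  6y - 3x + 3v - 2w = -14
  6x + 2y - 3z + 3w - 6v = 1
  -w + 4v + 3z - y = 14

x = 2, y = -1, z = 3, w = 4, v = 2

Row-reduce the augmented matrix:
R2 ← R2 − 6·R1.
R3 ← R3 + 3·R1.
R4 ← R4 − 6·R1.
R2 ← R2 / (-36).
R1 ← R1 − 6·R2.
R3 ← R3 − 24·R2.
R4 ← R4 + 34·R2.
R5 ← R5 + 1·R2.
R3 ← R3 / (10/3).
R1 ← R1 + 2/3·R3.
R2 ← R2 + 8/9·R3.
R4 ← R4 − 25/9·R3.
R5 ← R5 − 19/9·R3.
R4 ← R4 / (5/3).
R1 ← R1 − 1/2·R4.
R2 ← R2 + 1/12·R4.
R3 ← R3 − 1/2·R4.
R5 ← R5 + 31/12·R4.
R5 ← R5 / (-253/20).
R1 ← R1 − 7/2·R5.
R2 ← R2 − 9/20·R5.
R3 ← R3 − 39/10·R5.
R4 ← R4 + 27/5·R5.
Reading off the reduced rows gives x = 2, y = -1, z = 3, w = 4, v = 2.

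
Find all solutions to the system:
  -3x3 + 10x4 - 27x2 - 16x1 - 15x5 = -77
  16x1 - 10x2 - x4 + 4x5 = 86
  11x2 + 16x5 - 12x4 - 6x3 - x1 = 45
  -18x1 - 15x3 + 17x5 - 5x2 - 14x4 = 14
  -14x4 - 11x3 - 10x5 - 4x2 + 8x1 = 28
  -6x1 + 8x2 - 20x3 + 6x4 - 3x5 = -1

no solution

Row-reduce:
R1 ← R1 / (-16).
R2 ← R2 − 16·R1.
R3 ← R3 + 1·R1.
R4 ← R4 + 18·R1.
R5 ← R5 − 8·R1.
R6 ← R6 + 6·R1.
R2 ← R2 / (-37).
R1 ← R1 − 27/16·R2.
R3 ← R3 − 203/16·R2.
R4 ← R4 − 203/8·R2.
R5 ← R5 + 35/2·R2.
R6 ← R6 − 145/8·R2.
R3 ← R3 / (-2025/296).
R1 ← R1 − 15/296·R3.
R2 ← R2 − 3/37·R3.
R4 ← R4 + 2025/148·R3.
R5 ← R5 + 410/37·R3.
R6 ← R6 + 3011/148·R3.
Swap R4 and R5.
R4 ← R4 / (1777/810).
R1 ← R1 + 77/270·R4.
R2 ← R2 + 481/1350·R4.
R3 ← R3 − 5647/4050·R4.
R6 ← R6 − 70927/2025·R4.
Swap R5 and R6.
R5 ← R5 / (4397027/8885).
R1 ← R1 + 6819/1777·R5.
R2 ← R2 + 44489/8885·R5.
R3 ← R3 − 172766/8885·R5.
R4 ← R4 + 27234/1777·R5.
Row 6 reduces to 0 = 1, a contradiction. The system is inconsistent.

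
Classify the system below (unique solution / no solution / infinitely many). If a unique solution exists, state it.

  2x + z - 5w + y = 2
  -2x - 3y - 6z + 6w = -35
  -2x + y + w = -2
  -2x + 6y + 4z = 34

x = 4, y = 3, z = 6, w = 3

Row-reduce the augmented matrix:
R1 ← R1 / (2).
R2 ← R2 + 2·R1.
R3 ← R3 + 2·R1.
R4 ← R4 + 2·R1.
R2 ← R2 / (-2).
R1 ← R1 − 1/2·R2.
R3 ← R3 − 2·R2.
R4 ← R4 − 7·R2.
R3 ← R3 / (-4).
R1 ← R1 + 3/4·R3.
R2 ← R2 − 5/2·R3.
R4 ← R4 + 25/2·R3.
R4 ← R4 / (63/8).
R1 ← R1 + 27/16·R4.
R2 ← R2 + 19/8·R4.
R3 ← R3 − 3/4·R4.
Reading off the reduced rows gives x = 4, y = 3, z = 6, w = 3.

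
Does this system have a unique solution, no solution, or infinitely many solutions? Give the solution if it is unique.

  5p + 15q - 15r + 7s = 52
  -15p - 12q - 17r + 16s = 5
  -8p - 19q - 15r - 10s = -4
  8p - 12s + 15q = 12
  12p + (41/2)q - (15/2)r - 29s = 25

no solution

Row-reduce:
R1 ← R1 / (5).
R2 ← R2 + 15·R1.
R3 ← R3 + 8·R1.
R4 ← R4 − 8·R1.
R5 ← R5 − 12·R1.
R2 ← R2 / (33).
R1 ← R1 − 3·R2.
R3 ← R3 − 5·R2.
R4 ← R4 + 9·R2.
R5 ← R5 + 31/2·R2.
R3 ← R3 / (-977/33).
R1 ← R1 − 29/11·R3.
R2 ← R2 + 62/33·R3.
R4 ← R4 − 78/11·R3.
R5 ← R5 + 41/66·R3.
R4 ← R4 / (-69193/4885).
R1 ← R1 + 11509/4885·R4.
R2 ← R2 − 6843/4885·R4.
R3 ← R3 − 727/4885·R4.
R5 ← R5 + 138386/4885·R4.
Row 5 reduces to 0 = 3, a contradiction. The system is inconsistent.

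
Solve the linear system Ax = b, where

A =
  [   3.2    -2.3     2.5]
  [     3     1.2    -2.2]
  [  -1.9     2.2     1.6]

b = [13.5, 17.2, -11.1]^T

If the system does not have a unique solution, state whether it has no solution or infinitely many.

x_1 = 5, x_2 = 0, x_3 = -1

Row-reduce the augmented matrix:
R1 ← R1 / (16/5).
R2 ← R2 − 3·R1.
R3 ← R3 + 19/10·R1.
R2 ← R2 / (537/160).
R1 ← R1 + 23/32·R2.
R3 ← R3 − 267/320·R2.
R3 ← R3 / (7543/1790).
R1 ← R1 + 103/537·R3.
R2 ← R2 + 727/537·R3.
Reading off the reduced rows gives x_1 = 5, x_2 = 0, x_3 = -1.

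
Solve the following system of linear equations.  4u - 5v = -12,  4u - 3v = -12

u = -3, v = 0

Row-reduce the augmented matrix:
R1 ← R1 / (4).
R2 ← R2 − 4·R1.
R2 ← R2 / (2).
R1 ← R1 + 5/4·R2.
Reading off the reduced rows gives u = -3, v = 0.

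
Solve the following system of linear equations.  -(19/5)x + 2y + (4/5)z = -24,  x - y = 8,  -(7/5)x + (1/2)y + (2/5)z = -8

Row-reduce:
R1 ← R1 / (-19/5).
R2 ← R2 − 1·R1.
R3 ← R3 + 7/5·R1.
R2 ← R2 / (-9/19).
R1 ← R1 + 10/19·R2.
R3 ← R3 + 9/38·R2.
Rank is 2 with 3 unknowns, leaving z free.

infinitely many solutions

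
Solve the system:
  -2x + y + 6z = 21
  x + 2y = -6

infinitely many solutions

Row-reduce:
R1 ← R1 / (-2).
R2 ← R2 − 1·R1.
R2 ← R2 / (5/2).
R1 ← R1 + 1/2·R2.
Rank is 2 with 3 unknowns, leaving z free.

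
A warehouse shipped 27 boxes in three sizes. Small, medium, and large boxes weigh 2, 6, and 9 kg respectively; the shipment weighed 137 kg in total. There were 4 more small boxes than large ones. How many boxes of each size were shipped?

Let s = small boxes, m = medium boxes, l = large boxes.
  s + m + l = 27
  2s + 6m + 9l = 137
  s - l = 4
Row-reduce the augmented matrix:
R2 ← R2 − 2·R1.
R3 ← R3 − 1·R1.
R2 ← R2 / (4).
R1 ← R1 − 1·R2.
R3 ← R3 + 1·R2.
R3 ← R3 / (-1/4).
R1 ← R1 + 3/4·R3.
R2 ← R2 − 7/4·R3.
Reading off the reduced rows gives s = 13, m = 5, l = 9.

small boxes: 13, medium boxes: 5, large boxes: 9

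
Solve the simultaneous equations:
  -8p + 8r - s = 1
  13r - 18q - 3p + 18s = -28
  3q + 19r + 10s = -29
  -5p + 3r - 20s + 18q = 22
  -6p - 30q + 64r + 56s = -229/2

Row-reduce:
R1 ← R1 / (-8).
R2 ← R2 + 3·R1.
R4 ← R4 + 5·R1.
R5 ← R5 + 6·R1.
R2 ← R2 / (-18).
R3 ← R3 − 3·R2.
R4 ← R4 − 18·R2.
R5 ← R5 + 30·R2.
R3 ← R3 / (62/3).
R1 ← R1 + 1·R3.
R2 ← R2 + 5/9·R3.
R4 ← R4 − 8·R3.
R5 ← R5 − 124/3·R3.
R4 ← R4 / (-751/124).
R1 ← R1 − 751/992·R4.
R2 ← R2 + 1993/2976·R4.
R3 ← R3 − 627/992·R4.
Row 5 reduces to 0 = -1/2, a contradiction. The system is inconsistent.

no solution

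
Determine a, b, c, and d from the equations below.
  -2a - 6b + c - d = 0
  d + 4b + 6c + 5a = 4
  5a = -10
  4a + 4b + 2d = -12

a = -2, b = 2, c = 2, d = -6

Row-reduce the augmented matrix:
R1 ← R1 / (-2).
R2 ← R2 − 5·R1.
R3 ← R3 − 5·R1.
R4 ← R4 − 4·R1.
R2 ← R2 / (-11).
R1 ← R1 − 3·R2.
R3 ← R3 + 15·R2.
R4 ← R4 + 8·R2.
R3 ← R3 / (-100/11).
R1 ← R1 − 20/11·R3.
R2 ← R2 + 17/22·R3.
R4 ← R4 + 46/11·R3.
R4 ← R4 / (13/10).
R2 ← R2 − 7/40·R4.
R3 ← R3 − 1/20·R4.
Reading off the reduced rows gives a = -2, b = 2, c = 2, d = -6.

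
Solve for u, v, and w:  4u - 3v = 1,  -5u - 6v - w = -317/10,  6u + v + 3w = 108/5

u = 5/2, v = 3, w = 6/5

Row-reduce the augmented matrix:
R1 ← R1 / (4).
R2 ← R2 + 5·R1.
R3 ← R3 − 6·R1.
R2 ← R2 / (-39/4).
R1 ← R1 + 3/4·R2.
R3 ← R3 − 11/2·R2.
R3 ← R3 / (95/39).
R1 ← R1 − 1/13·R3.
R2 ← R2 − 4/39·R3.
Reading off the reduced rows gives u = 5/2, v = 3, w = 6/5.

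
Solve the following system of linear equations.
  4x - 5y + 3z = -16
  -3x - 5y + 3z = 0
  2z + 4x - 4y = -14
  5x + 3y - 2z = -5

Row-reduce:
R1 ← R1 / (4).
R2 ← R2 + 3·R1.
R3 ← R3 − 4·R1.
R4 ← R4 − 5·R1.
R2 ← R2 / (-35/4).
R1 ← R1 + 5/4·R2.
R3 ← R3 − 1·R2.
R4 ← R4 − 37/4·R2.
R3 ← R3 / (-2/5).
R2 ← R2 + 3/5·R3.
R4 ← R4 + 1/5·R3.
Row 4 reduces to 0 = 2, a contradiction. The system is inconsistent.

no solution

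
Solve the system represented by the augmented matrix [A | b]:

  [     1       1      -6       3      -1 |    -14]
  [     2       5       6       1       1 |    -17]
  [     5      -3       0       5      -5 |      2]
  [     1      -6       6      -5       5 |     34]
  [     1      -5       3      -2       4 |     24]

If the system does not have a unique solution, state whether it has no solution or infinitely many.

x_1 = -1, x_2 = -4, x_3 = 1, x_4 = -1, x_5 = 0

Row-reduce the augmented matrix:
R2 ← R2 − 2·R1.
R3 ← R3 − 5·R1.
R4 ← R4 − 1·R1.
R5 ← R5 − 1·R1.
R2 ← R2 / (3).
R1 ← R1 − 1·R2.
R3 ← R3 + 8·R2.
R4 ← R4 + 7·R2.
R5 ← R5 + 6·R2.
R3 ← R3 / (78).
R1 ← R1 + 12·R3.
R2 ← R2 − 6·R3.
R4 ← R4 − 54·R3.
R5 ← R5 − 45·R3.
R4 ← R4 / (-137/39).
R1 ← R1 − 14/13·R4.
R2 ← R2 − 5/39·R4.
R3 ← R3 + 35/117·R4.
R5 ← R5 + 20/13·R4.
R5 ← R5 / (427/137).
R1 ← R1 − 208/137·R5.
R2 ← R2 − 90/137·R5.
R3 ← R3 + 73/137·R5.
R4 ← R4 + 291/137·R5.
Reading off the reduced rows gives x_1 = -1, x_2 = -4, x_3 = 1, x_4 = -1, x_5 = 0.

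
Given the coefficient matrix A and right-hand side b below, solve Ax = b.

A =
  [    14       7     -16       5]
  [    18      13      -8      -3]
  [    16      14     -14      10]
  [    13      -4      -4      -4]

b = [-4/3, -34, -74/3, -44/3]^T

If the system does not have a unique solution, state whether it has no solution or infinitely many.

x_1 = -8/3, x_2 = -1, x_3 = -3, x_4 = -1

Row-reduce the augmented matrix:
R1 ← R1 / (14).
R2 ← R2 − 18·R1.
R3 ← R3 − 16·R1.
R4 ← R4 − 13·R1.
R2 ← R2 / (4).
R1 ← R1 − 1/2·R2.
R3 ← R3 − 6·R2.
R4 ← R4 + 21/2·R2.
R3 ← R3 / (-102/7).
R1 ← R1 + 19/7·R3.
R2 ← R2 − 22/7·R3.
R4 ← R4 − 307/7·R3.
R4 ← R4 / (1501/68).
R1 ← R1 + 129/68·R4.
R2 ← R2 − 55/34·R4.
R3 ← R3 + 43/34·R4.
Reading off the reduced rows gives x_1 = -8/3, x_2 = -1, x_3 = -3, x_4 = -1.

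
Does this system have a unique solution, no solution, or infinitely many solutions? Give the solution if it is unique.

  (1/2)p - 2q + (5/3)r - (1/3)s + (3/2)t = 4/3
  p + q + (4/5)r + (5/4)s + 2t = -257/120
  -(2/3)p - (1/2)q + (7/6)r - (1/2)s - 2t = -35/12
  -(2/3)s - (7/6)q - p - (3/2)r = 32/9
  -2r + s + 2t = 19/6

p = 2, q = -4/3, r = -2, s = -3/2, t = 1/3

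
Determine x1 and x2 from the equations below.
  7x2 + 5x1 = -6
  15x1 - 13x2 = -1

x1 = -1/2, x2 = -1/2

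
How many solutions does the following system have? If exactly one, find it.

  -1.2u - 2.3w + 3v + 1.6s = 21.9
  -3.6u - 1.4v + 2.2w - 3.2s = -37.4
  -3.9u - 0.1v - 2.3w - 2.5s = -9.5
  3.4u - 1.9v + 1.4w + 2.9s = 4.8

u = 4, v = 4, w = -5, s = 2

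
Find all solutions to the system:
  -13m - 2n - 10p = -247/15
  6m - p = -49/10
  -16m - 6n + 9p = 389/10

m = -2/5, n = -5/3, p = 5/2

Row-reduce the augmented matrix:
R1 ← R1 / (-13).
R2 ← R2 − 6·R1.
R3 ← R3 + 16·R1.
R2 ← R2 / (-12/13).
R1 ← R1 − 2/13·R2.
R3 ← R3 + 46/13·R2.
R3 ← R3 / (257/6).
R1 ← R1 + 1/6·R3.
R2 ← R2 − 73/12·R3.
Reading off the reduced rows gives m = -2/5, n = -5/3, p = 5/2.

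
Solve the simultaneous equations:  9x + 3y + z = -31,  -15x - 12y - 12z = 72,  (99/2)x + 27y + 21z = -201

infinitely many solutions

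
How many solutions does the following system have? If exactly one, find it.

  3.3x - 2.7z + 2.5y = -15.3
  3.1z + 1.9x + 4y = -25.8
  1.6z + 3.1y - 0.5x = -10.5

x = -4, y = -3, z = -2

Row-reduce the augmented matrix:
R1 ← R1 / (33/10).
R2 ← R2 − 19/10·R1.
R3 ← R3 + 1/2·R1.
R2 ← R2 / (169/66).
R1 ← R1 − 25/33·R2.
R3 ← R3 − 574/165·R2.
R3 ← R3 / (-43371/8450).
R1 ← R1 + 371/169·R3.
R2 ← R2 − 1536/845·R3.
Reading off the reduced rows gives x = -4, y = -3, z = -2.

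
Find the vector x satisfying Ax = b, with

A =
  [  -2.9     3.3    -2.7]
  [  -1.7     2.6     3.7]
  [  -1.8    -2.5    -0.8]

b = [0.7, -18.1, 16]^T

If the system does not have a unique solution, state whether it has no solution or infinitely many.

x_1 = -2, x_2 = -4, x_3 = -3

Row-reduce the augmented matrix:
R1 ← R1 / (-29/10).
R2 ← R2 + 17/10·R1.
R3 ← R3 + 9/5·R1.
R2 ← R2 / (193/290).
R1 ← R1 + 33/29·R2.
R3 ← R3 + 1319/290·R2.
R3 ← R3 / (7137/193).
R1 ← R1 − 1923/193·R3.
R2 ← R2 − 1532/193·R3.
Reading off the reduced rows gives x_1 = -2, x_2 = -4, x_3 = -3.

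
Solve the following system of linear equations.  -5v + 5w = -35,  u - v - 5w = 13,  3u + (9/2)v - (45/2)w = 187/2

no solution

Row-reduce:
Swap R1 and R2.
R3 ← R3 − 3·R1.
R2 ← R2 / (-5).
R1 ← R1 + 1·R2.
R3 ← R3 − 15/2·R2.
Row 3 reduces to 0 = 2, a contradiction. The system is inconsistent.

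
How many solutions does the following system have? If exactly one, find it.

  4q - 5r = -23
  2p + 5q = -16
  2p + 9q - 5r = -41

no solution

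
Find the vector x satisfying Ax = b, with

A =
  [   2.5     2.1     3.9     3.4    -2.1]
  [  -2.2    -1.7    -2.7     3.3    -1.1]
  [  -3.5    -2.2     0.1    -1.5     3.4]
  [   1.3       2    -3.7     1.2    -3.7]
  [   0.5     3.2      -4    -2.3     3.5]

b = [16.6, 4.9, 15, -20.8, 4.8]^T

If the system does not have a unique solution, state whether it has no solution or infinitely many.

Row-reduce the augmented matrix:
R1 ← R1 / (5/2).
R2 ← R2 + 11/5·R1.
R3 ← R3 + 7/2·R1.
R4 ← R4 − 13/10·R1.
R5 ← R5 − 1/2·R1.
R2 ← R2 / (37/250).
R1 ← R1 − 21/25·R2.
R3 ← R3 − 37/50·R2.
R4 ← R4 − 227/250·R2.
R5 ← R5 − 139/50·R2.
R3 ← R3 / (19/10).
R1 ← R1 + 96/37·R3.
R2 ← R2 − 183/37·R3.
R4 ← R4 + 3781/370·R3.
R5 ← R5 + 3428/185·R3.
R4 ← R4 / (-70611/370).
R1 ← R1 + 51221/703·R4.
R2 ← R2 − 81493/703·R4.
R3 ← R3 + 282/19·R4.
R5 ← R5 + 278520/703·R4.
R5 ← R5 / (25410453/4472030).
R1 ← R1 + 633883/1341609·R5.
R2 ← R2 + 572182/1341609·R5.
R3 ← R3 − 195974/447203·R5.
R4 ← R4 + 35975/70611·R5.
Reading off the reduced rows gives x_1 = -4, x_2 = 4, x_3 = 3, x_4 = 5, x_5 = 5.

x_1 = -4, x_2 = 4, x_3 = 3, x_4 = 5, x_5 = 5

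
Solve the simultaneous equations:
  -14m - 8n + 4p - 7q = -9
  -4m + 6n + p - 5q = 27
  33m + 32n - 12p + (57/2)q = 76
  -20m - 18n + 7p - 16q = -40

no solution

Row-reduce:
R1 ← R1 / (-14).
R2 ← R2 + 4·R1.
R3 ← R3 − 33·R1.
R4 ← R4 + 20·R1.
R2 ← R2 / (58/7).
R1 ← R1 − 4/7·R2.
R3 ← R3 − 92/7·R2.
R4 ← R4 + 46/7·R2.
R3 ← R3 / (-68/29).
R1 ← R1 + 8/29·R3.
R2 ← R2 + 1/58·R3.
R4 ← R4 − 34/29·R3.
Row 4 reduces to 0 = 1/4, a contradiction. The system is inconsistent.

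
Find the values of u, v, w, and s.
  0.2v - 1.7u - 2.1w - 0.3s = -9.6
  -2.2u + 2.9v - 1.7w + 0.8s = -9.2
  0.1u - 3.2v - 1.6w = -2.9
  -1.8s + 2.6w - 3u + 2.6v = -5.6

u = 3, v = 0, w = 2, s = 1

Row-reduce the augmented matrix:
R1 ← R1 / (-17/10).
R2 ← R2 + 11/5·R1.
R3 ← R3 − 1/10·R1.
R4 ← R4 + 3·R1.
R2 ← R2 / (449/170).
R1 ← R1 + 2/17·R2.
R3 ← R3 + 271/85·R2.
R4 ← R4 − 191/85·R2.
R3 ← R3 / (-2223/4490).
R1 ← R1 − 575/449·R3.
R2 ← R2 − 173/449·R3.
R4 ← R4 − 12213/2245·R3.
R4 ← R4 / (16407/1235).
R1 ← R1 − 8656/2223·R4.
R2 ← R2 − 3451/2223·R4.
R3 ← R3 + 6361/2223·R4.
Reading off the reduced rows gives u = 3, v = 0, w = 2, s = 1.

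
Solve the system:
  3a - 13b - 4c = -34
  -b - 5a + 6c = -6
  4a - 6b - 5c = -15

Row-reduce:
R1 ← R1 / (3).
R2 ← R2 + 5·R1.
R3 ← R3 − 4·R1.
R2 ← R2 / (-68/3).
R1 ← R1 + 13/3·R2.
R3 ← R3 − 34/3·R2.
Row 3 reduces to 0 = -1, a contradiction. The system is inconsistent.

no solution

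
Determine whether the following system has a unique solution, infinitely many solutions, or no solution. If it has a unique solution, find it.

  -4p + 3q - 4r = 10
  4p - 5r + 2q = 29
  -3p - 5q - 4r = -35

p = 3, q = 6, r = -1

Row-reduce the augmented matrix:
R1 ← R1 / (-4).
R2 ← R2 − 4·R1.
R3 ← R3 + 3·R1.
R2 ← R2 / (5).
R1 ← R1 + 3/4·R2.
R3 ← R3 + 29/4·R2.
R3 ← R3 / (-281/20).
R1 ← R1 + 7/20·R3.
R2 ← R2 + 9/5·R3.
Reading off the reduced rows gives p = 3, q = 6, r = -1.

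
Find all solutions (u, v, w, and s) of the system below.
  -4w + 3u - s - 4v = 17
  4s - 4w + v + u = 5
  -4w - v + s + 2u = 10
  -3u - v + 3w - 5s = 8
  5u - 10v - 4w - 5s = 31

u = -4, v = -3, w = -4, s = -1

Row-reduce the augmented matrix:
R1 ← R1 / (3).
R2 ← R2 − 1·R1.
R3 ← R3 − 2·R1.
R4 ← R4 + 3·R1.
R5 ← R5 − 5·R1.
R2 ← R2 / (7/3).
R1 ← R1 + 4/3·R2.
R3 ← R3 − 5/3·R2.
R4 ← R4 + 5·R2.
R5 ← R5 + 10/3·R2.
R3 ← R3 / (4/7).
R1 ← R1 + 20/7·R3.
R2 ← R2 + 8/7·R3.
R4 ← R4 + 47/7·R3.
R5 ← R5 + 8/7·R3.
R4 ← R4 / (-27/2).
R1 ← R1 + 5·R4.
R2 ← R2 + 1·R4.
R3 ← R3 + 5/2·R4.
R5 reduces to 0 = 0, so the extra equation is consistent.
Reading off the reduced rows gives u = -4, v = -3, w = -4, s = -1.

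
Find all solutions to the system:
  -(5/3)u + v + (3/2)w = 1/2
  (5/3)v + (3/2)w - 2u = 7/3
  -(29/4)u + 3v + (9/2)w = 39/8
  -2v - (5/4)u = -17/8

Row-reduce the augmented matrix:
R1 ← R1 / (-5/3).
R2 ← R2 + 2·R1.
R3 ← R3 + 29/4·R1.
R4 ← R4 + 5/4·R1.
R2 ← R2 / (7/15).
R1 ← R1 + 3/5·R2.
R3 ← R3 + 27/20·R2.
R4 ← R4 + 11/4·R2.
R3 ← R3 / (-81/28).
R1 ← R1 + 9/7·R3.
R2 ← R2 + 9/14·R3.
R4 ← R4 + 81/28·R3.
R4 reduces to 0 = 0, so the extra equation is consistent.
Reading off the reduced rows gives u = -3/2, v = 2, w = -8/3.

u = -3/2, v = 2, w = -8/3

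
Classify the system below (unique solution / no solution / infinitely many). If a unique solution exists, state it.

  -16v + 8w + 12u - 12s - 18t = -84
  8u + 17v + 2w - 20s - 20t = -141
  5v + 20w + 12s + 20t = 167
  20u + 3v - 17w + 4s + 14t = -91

infinitely many solutions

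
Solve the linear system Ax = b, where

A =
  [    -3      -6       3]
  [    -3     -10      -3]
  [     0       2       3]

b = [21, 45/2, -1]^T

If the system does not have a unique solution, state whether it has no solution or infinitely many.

Row-reduce:
R1 ← R1 / (-3).
R2 ← R2 + 3·R1.
R2 ← R2 / (-4).
R1 ← R1 − 2·R2.
R3 ← R3 − 2·R2.
Row 3 reduces to 0 = -1/4, a contradiction. The system is inconsistent.

no solution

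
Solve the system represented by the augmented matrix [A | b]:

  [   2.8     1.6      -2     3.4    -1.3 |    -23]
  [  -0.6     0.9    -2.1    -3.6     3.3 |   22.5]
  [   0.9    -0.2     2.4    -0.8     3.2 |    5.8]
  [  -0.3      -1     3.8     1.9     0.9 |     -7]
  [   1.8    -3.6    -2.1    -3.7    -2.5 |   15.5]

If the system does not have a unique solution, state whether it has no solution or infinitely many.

Row-reduce the augmented matrix:
R1 ← R1 / (14/5).
R2 ← R2 + 3/5·R1.
R3 ← R3 − 9/10·R1.
R4 ← R4 + 3/10·R1.
R5 ← R5 − 9/5·R1.
R2 ← R2 / (87/70).
R1 ← R1 − 4/7·R2.
R3 ← R3 + 5/7·R2.
R4 ← R4 + 29/35·R2.
R5 ← R5 + 162/35·R2.
R3 ← R3 / (461/290).
R1 ← R1 − 13/29·R3.
R2 ← R2 + 59/29·R3.
R4 ← R4 − 19/10·R3.
R5 ← R5 + 2967/290·R3.
R4 ← R4 / (10568/2305).
R1 ← R1 − 1629/461·R4.
R2 ← R2 + 6311/922·R4.
R3 ← R3 + 2055/922·R4.
R5 ← R5 + 363109/9220·R4.
R5 ← R5 / (2183513/169088).
R1 ← R1 + 24085/42272·R5.
R2 ← R2 − 327375/84544·R5.
R3 ← R3 − 135791/84544·R5.
R4 ← R4 + 33419/42272·R5.
Reading off the reduced rows gives x_1 = -2, x_2 = -2, x_3 = -1, x_4 = -4, x_5 = 2.

x_1 = -2, x_2 = -2, x_3 = -1, x_4 = -4, x_5 = 2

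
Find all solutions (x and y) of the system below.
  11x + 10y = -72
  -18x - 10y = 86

x = -2, y = -5

Row-reduce the augmented matrix:
R1 ← R1 / (11).
R2 ← R2 + 18·R1.
R2 ← R2 / (70/11).
R1 ← R1 − 10/11·R2.
Reading off the reduced rows gives x = -2, y = -5.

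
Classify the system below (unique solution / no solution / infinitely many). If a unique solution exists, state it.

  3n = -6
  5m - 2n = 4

m = 0, n = -2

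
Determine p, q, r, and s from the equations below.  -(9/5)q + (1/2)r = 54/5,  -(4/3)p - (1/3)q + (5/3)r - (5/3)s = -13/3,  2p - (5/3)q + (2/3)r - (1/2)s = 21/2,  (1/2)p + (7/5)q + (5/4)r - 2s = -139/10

Row-reduce the augmented matrix:
Swap R1 and R2.
R1 ← R1 / (-4/3).
R3 ← R3 − 2·R1.
R4 ← R4 − 1/2·R1.
R2 ← R2 / (-9/5).
R1 ← R1 − 1/4·R2.
R3 ← R3 + 13/6·R2.
R4 ← R4 − 51/40·R2.
R3 ← R3 / (277/108).
R1 ← R1 + 85/72·R3.
R2 ← R2 + 5/18·R3.
R4 ← R4 − 107/48·R3.
R4 ← R4 / (-39/2216).
R1 ← R1 + 145/1108·R4.
R2 ← R2 + 90/277·R4.
R3 ← R3 + 324/277·R4.
Reading off the reduced rows gives p = 1, q = -6, r = 0, s = 3.

p = 1, q = -6, r = 0, s = 3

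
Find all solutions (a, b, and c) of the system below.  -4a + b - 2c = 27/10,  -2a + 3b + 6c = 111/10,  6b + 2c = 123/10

Row-reduce the augmented matrix:
R1 ← R1 / (-4).
R2 ← R2 + 2·R1.
R2 ← R2 / (5/2).
R1 ← R1 + 1/4·R2.
R3 ← R3 − 6·R2.
R3 ← R3 / (-74/5).
R1 ← R1 − 6/5·R3.
R2 ← R2 − 14/5·R3.
Reading off the reduced rows gives a = -3/5, b = 9/5, c = 3/4.

a = -3/5, b = 9/5, c = 3/4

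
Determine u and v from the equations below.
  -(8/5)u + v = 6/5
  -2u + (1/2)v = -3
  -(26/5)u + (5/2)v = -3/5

Row-reduce the augmented matrix:
R1 ← R1 / (-8/5).
R2 ← R2 + 2·R1.
R3 ← R3 + 26/5·R1.
R2 ← R2 / (-3/4).
R1 ← R1 + 5/8·R2.
R3 ← R3 + 3/4·R2.
R3 reduces to 0 = 0, so the extra equation is consistent.
Reading off the reduced rows gives u = 3, v = 6.

u = 3, v = 6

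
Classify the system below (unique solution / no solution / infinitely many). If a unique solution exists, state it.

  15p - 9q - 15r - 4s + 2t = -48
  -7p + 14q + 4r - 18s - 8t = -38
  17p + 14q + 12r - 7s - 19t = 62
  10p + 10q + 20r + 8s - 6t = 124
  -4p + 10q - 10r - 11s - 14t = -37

Row-reduce the augmented matrix:
R1 ← R1 / (15).
R2 ← R2 + 7·R1.
R3 ← R3 − 17·R1.
R4 ← R4 − 10·R1.
R5 ← R5 + 4·R1.
R2 ← R2 / (49/5).
R1 ← R1 + 3/5·R2.
R3 ← R3 − 121/5·R2.
R4 ← R4 − 16·R2.
R5 ← R5 − 38/5·R2.
R3 ← R3 / (1784/49).
R1 ← R1 + 58/49·R3.
R2 ← R2 + 15/49·R3.
R4 ← R4 − 1710/49·R3.
R5 ← R5 + 572/49·R3.
R4 ← R4 / (-1389/892).
R1 ← R1 − 85/2676·R4.
R2 ← R2 + 8753/5352·R4.
R3 ← R3 − 2283/1784·R4.
R5 ← R5 − 24457/1338·R4.
R5 ← R5 / (346189/4167).
R1 ← R1 + 1096/4167·R5.
R2 ← R2 + 37547/4167·R5.
R3 ← R3 − 2943/463·R5.
R4 ← R4 + 7013/1389·R5.
Reading off the reduced rows gives p = 2, q = 5, r = 1, s = 5, t = 1.

p = 2, q = 5, r = 1, s = 5, t = 1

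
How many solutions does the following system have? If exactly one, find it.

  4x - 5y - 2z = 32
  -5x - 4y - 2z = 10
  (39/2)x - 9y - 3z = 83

no solution

Row-reduce:
R1 ← R1 / (4).
R2 ← R2 + 5·R1.
R3 ← R3 − 39/2·R1.
R2 ← R2 / (-41/4).
R1 ← R1 + 5/4·R2.
R3 ← R3 − 123/8·R2.
Row 3 reduces to 0 = 2, a contradiction. The system is inconsistent.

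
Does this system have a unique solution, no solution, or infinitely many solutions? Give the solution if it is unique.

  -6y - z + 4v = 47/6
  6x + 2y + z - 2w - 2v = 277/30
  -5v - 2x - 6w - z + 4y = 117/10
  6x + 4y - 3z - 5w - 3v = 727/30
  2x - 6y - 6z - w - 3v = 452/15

Row-reduce the augmented matrix:
Swap R1 and R2.
R1 ← R1 / (6).
R3 ← R3 + 2·R1.
R4 ← R4 − 6·R1.
R5 ← R5 − 2·R1.
R2 ← R2 / (-6).
R1 ← R1 − 1/3·R2.
R3 ← R3 − 14/3·R2.
R4 ← R4 − 2·R2.
R5 ← R5 + 20/3·R2.
R3 ← R3 / (-13/9).
R1 ← R1 − 1/9·R3.
R2 ← R2 − 1/6·R3.
R4 ← R4 + 13/3·R3.
R5 ← R5 + 47/9·R3.
R4 ← R4 / (17).
R1 ← R1 + 11/13·R4.
R2 ← R2 + 10/13·R4.
R3 ← R3 − 60/13·R4.
R5 ← R5 − 309/13·R4.
R5 ← R5 / (-1928/221).
R1 ← R1 − 20/221·R5.
R2 ← R2 + 265/442·R5.
R3 ← R3 + 89/221·R5.
R4 ← R4 − 8/17·R5.
Reading off the reduced rows gives x = 7/5, y = -4/3, z = -5/2, w = -7/3, v = -2/3.

x = 7/5, y = -4/3, z = -5/2, w = -7/3, v = -2/3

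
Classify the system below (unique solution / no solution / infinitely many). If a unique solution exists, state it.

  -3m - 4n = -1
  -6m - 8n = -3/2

no solution

Row-reduce:
R1 ← R1 / (-3).
R2 ← R2 + 6·R1.
Row 2 reduces to 0 = 1/2, a contradiction. The system is inconsistent.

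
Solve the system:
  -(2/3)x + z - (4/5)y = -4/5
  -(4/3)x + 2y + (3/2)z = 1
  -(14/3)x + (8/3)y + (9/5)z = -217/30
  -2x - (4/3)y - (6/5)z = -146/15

no solution

Row-reduce:
R1 ← R1 / (-2/3).
R2 ← R2 + 4/3·R1.
R3 ← R3 + 14/3·R1.
R4 ← R4 + 2·R1.
R2 ← R2 / (18/5).
R1 ← R1 − 6/5·R2.
R3 ← R3 − 124/15·R2.
R4 ← R4 − 16/15·R2.
R3 ← R3 / (-547/135).
R1 ← R1 + 4/3·R3.
R2 ← R2 + 5/36·R3.
R4 ← R4 + 547/135·R3.
Row 4 reduces to 0 = -1/2, a contradiction. The system is inconsistent.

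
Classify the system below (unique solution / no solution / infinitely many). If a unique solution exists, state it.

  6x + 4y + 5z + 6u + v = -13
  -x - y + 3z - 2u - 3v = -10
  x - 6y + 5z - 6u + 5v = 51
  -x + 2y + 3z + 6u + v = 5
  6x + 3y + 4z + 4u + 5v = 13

Row-reduce the augmented matrix:
R1 ← R1 / (6).
R2 ← R2 + 1·R1.
R3 ← R3 − 1·R1.
R4 ← R4 + 1·R1.
R5 ← R5 − 6·R1.
R2 ← R2 / (-1/3).
R1 ← R1 − 2/3·R2.
R3 ← R3 + 20/3·R2.
R4 ← R4 − 8/3·R2.
R5 ← R5 + 1·R2.
R3 ← R3 / (-145/2).
R1 ← R1 − 17/2·R3.
R2 ← R2 + 23/2·R3.
R4 ← R4 − 69/2·R3.
R5 ← R5 + 25/2·R3.
R4 ← R4 / (752/145).
R1 ← R1 − 76/145·R4.
R2 ← R2 − 136/145·R4.
R3 ← R3 + 26/145·R4.
R5 ← R5 + 36/29·R4.
R5 ← R5 / (353/94).
R1 ← R1 − 87/94·R5.
R2 ← R2 + 125/47·R5.
R3 ← R3 + 109/188·R5.
R4 ← R4 − 563/376·R5.
Reading off the reduced rows gives x = -2, y = -3, z = 1, u = 0, v = 6.

x = -2, y = -3, z = 1, u = 0, v = 6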